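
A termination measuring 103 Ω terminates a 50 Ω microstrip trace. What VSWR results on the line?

VSWR ≈ 2.06

Γ = (103 − 50)/(103 + 50) = 0.346
VSWR = (1 + 0.346)/(1 − 0.346)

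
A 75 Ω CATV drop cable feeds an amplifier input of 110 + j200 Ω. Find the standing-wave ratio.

VSWR ≈ 6.85

Γ = (Z_L − Z_0)/(Z_L + Z_0) = (35 + j200)/(185 + j200)
|Γ| = 203/272 = 0.745
VSWR = (1 + |Γ|)/(1 − |Γ|) = 1.75/0.255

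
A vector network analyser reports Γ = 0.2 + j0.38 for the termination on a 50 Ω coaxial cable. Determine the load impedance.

Z_L ≈ 52 + j48.4 Ω

Z_L = Z_0·(1 + Γ)/(1 − Γ) = 50·(1.2 + j0.38)/(0.8 − j0.38)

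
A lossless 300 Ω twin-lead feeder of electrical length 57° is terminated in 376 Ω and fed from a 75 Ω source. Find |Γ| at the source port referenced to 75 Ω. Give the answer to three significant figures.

|Γ| ≈ 0.578

tan(βl) = 1.54
Z_in = Z_0·(Z_L + jZ_0·tanβl)/(Z_0 + jZ_L·tanβl) = 268 − j55.8 Ω
Γ_s = (Z_in − Z_s)/(Z_in + Z_s) = (193 − j55.8)/(343 − j55.8), |Γ_s| = 0.578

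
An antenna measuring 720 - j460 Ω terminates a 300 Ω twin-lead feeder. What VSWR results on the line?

Γ = (Z_L − Z_0)/(Z_L + Z_0) = (420 − j460)/(1020 − j460)
|Γ| = 623/1120 = 0.557
VSWR = (1 + |Γ|)/(1 − |Γ|) = 1.56/0.443

VSWR ≈ 3.51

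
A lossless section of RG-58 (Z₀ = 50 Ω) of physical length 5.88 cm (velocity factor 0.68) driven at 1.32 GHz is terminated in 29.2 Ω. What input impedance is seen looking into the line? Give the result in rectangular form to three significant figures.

Z_in ≈ 42.1 − j23.7 Ω

λ = v/f = 0.68·c / 1.32 GHz = 0.155 m
βl = 2π·l/λ = 2π × 0.38 = 137°
tan(βl) = tan(137°) = -0.934
Z_in = Z_0·(Z_L + jZ_0·tanβl)/(Z_0 + jZ_L·tanβl)
     = 50·(29.2 − j46.7)/(50 − j27.3)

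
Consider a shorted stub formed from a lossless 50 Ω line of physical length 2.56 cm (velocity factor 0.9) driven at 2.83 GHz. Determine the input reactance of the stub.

λ = v/f = 0.9·c / 2.83 GHz = 0.0954 m
βl = 2π·l/λ = 2π × 0.268 = 96.6°
tan(βl) = -8.65
For a shorted stub, Z_in = jZ_0·tan(βl)

X_in ≈ -432 Ω (capacitive)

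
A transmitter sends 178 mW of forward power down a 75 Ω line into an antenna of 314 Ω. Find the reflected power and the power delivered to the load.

P_reflected ≈ 67.2 mW; P_delivered ≈ 111 mW

Γ = (314 − 75)/(314 + 75) = 0.614
|Γ|² = 0.377
P_refl = |Γ|²·P_inc = 67.2 mW, P_del = (1 − |Γ|²)·P_inc = 111 mW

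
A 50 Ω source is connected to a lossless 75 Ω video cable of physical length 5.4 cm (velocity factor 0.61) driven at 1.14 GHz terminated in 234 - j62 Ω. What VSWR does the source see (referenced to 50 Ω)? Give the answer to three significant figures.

VSWR ≈ 3.27

λ = v/f = 0.61·c / 1.14 GHz = 0.161 m
βl = 2π·l/λ = 2π × 0.336 = 121°
tan(βl) = -1.66
Z_in = Z_0·(Z_L + jZ_0·tanβl)/(Z_0 + jZ_L·tanβl) = 32.6 + j47.6 Ω
Γ_s = (Z_in − Z_s)/(Z_in + Z_s) = (-17.4 + j47.6)/(82.6 + j47.6), |Γ_s| = 0.531
VSWR = (1 + |Γ_s|)/(1 − |Γ_s|)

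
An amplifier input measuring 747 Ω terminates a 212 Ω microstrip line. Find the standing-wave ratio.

For a purely resistive load, VSWR = R_L/Z_0 or Z_0/R_L (whichever > 1) = 747/212

VSWR ≈ 3.52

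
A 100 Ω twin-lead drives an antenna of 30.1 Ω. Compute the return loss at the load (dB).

RL ≈ 5.4 dB

Γ = (30.1 − 100)/(30.1 + 100) = -0.537
RL = −20·log₁₀|Γ| = −20·log₁₀(0.537)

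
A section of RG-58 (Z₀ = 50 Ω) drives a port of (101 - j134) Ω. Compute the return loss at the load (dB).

RL ≈ 2.97 dB

Γ = (51 − j134)/(151 − j134), |Γ| = 0.71
RL = −20·log₁₀|Γ| = −20·log₁₀(0.71)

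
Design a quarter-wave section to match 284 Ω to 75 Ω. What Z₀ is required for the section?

Z_qwt = √(Z_0·R_L) = √(75 × 284) = √21300

Z_qwt ≈ 146 Ω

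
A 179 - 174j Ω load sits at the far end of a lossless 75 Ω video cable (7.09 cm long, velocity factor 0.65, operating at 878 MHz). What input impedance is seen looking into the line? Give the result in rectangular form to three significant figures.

λ = v/f = 0.65·c / 878 MHz = 0.222 m
βl = 2π·l/λ = 2π × 0.319 = 115°
tan(βl) = tan(115°) = -2.15
Z_in = Z_0·(Z_L + jZ_0·tanβl)/(Z_0 + jZ_L·tanβl)
     = 75·(179 − j335)/(-299 − j385)

Z_in ≈ 23.8 + j53.4 Ω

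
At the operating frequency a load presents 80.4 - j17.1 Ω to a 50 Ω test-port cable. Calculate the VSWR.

VSWR ≈ 1.72

Γ = (Z_L − Z_0)/(Z_L + Z_0) = (30.4 − j17.1)/(130.4 − j17.1)
|Γ| = 34.9/132 = 0.265
VSWR = (1 + |Γ|)/(1 − |Γ|) = 1.27/0.735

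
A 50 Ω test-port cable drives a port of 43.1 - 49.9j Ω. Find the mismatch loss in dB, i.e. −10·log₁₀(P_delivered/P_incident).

mismatch loss ≈ 1.12 dB

Γ = (-6.9 − j49.9)/(93.1 − j49.9), |Γ| = 0.477
|Γ|² = 0.227, so P_del/P_inc = 1 − |Γ|² = 0.773
ML = −10·log₁₀(1 − |Γ|²)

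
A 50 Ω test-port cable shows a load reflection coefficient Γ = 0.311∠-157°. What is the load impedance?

Z_L = Z_0·(1 + Γ)/(1 − Γ) = 50·(0.714 − j0.122)/(1.29 + j0.122)

Z_L ≈ 27.1 − j7.28 Ω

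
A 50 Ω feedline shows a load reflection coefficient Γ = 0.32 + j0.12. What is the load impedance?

Z_L = Z_0·(1 + Γ)/(1 − Γ) = 50·(1.32 + j0.12)/(0.68 − j0.12)

Z_L ≈ 92.6 + j25.2 Ω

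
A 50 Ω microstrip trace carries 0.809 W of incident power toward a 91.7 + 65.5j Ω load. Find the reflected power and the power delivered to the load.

|Γ| = |(41.7 + j65.5)/(141.7 + j65.5)| = 0.497
|Γ|² = 0.247
P_refl = |Γ|²·P_inc = 0.2 W, P_del = (1 − |Γ|²)·P_inc = 0.609 W

P_reflected ≈ 0.2 W; P_delivered ≈ 0.609 W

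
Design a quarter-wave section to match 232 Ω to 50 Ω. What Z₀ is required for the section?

Z_qwt = √(Z_0·R_L) = √(50 × 232) = √11600

Z_qwt ≈ 108 Ω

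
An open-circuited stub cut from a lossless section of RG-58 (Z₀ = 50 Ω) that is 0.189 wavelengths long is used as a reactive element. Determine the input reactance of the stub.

X_in ≈ -20.2 Ω (capacitive)

βl = 2π × 0.189 = 68°
tan(βl) = 2.48
For an open-circuited stub, Z_in = −jZ_0·cot(βl) = −jZ_0/tan(βl)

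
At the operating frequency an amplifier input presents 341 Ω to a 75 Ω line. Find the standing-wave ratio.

Γ = (341 − 75)/(341 + 75) = 0.639
VSWR = (1 + 0.639)/(1 − 0.639)

VSWR ≈ 4.55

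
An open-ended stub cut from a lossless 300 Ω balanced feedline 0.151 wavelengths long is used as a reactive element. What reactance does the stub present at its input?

X_in ≈ -215 Ω (capacitive)

βl = 2π × 0.151 = 54.4°
tan(βl) = 1.39
For an open-ended stub, Z_in = −jZ_0·cot(βl) = −jZ_0/tan(βl)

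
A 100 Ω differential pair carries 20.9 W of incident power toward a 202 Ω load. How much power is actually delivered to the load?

Γ = (202 − 100)/(202 + 100) = 0.338
|Γ|² = 0.114
P_refl = |Γ|²·P_inc = 2.38 W, P_del = (1 − |Γ|²)·P_inc = 18.5 W

P_delivered ≈ 18.5 W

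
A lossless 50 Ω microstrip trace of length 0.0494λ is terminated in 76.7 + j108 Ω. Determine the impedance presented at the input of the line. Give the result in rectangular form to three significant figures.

βl = 2π × 0.0494 = 17.8°
tan(βl) = tan(17.8°) = 0.321
Z_in = Z_0·(Z_L + jZ_0·tanβl)/(Z_0 + jZ_L·tanβl)
     = 50·(76.7 + j124)/(15.4 + j24.6)

Z_in ≈ 251 + j1.07 Ω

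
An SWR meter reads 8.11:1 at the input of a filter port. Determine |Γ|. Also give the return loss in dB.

|Γ| = (S − 1)/(S + 1) = (8.11 − 1)/(8.11 + 1) = 7.11/9.11
RL = −20·log₁₀|Γ| = −20·log₁₀(0.78)

|Γ| ≈ 0.78; return loss ≈ 2.15 dB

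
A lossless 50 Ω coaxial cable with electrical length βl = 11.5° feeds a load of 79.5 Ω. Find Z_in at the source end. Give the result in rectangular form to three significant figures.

Z_in ≈ 74.9 − j14.1 Ω

tan(βl) = tan(11.5°) = 0.203
Z_in = Z_0·(Z_L + jZ_0·tanβl)/(Z_0 + jZ_L·tanβl)
     = 50·(79.5 + j10.2)/(50 + j16.2)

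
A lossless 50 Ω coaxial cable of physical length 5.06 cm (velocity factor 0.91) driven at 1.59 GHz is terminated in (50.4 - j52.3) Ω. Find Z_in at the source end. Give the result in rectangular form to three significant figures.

Z_in ≈ 34.3 + j40.2 Ω

λ = v/f = 0.91·c / 1.59 GHz = 0.172 m
βl = 2π·l/λ = 2π × 0.295 = 106°
tan(βl) = tan(106°) = -3.47
Z_in = Z_0·(Z_L + jZ_0·tanβl)/(Z_0 + jZ_L·tanβl)
     = 50·(50.4 − j226)/(-131 − j175)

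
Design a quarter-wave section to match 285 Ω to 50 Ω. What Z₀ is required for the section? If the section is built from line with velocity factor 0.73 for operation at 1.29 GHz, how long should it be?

Z_qwt ≈ 119 Ω; length ≈ 4.24 cm

Z_qwt = √(Z_0·R_L) = √(50 × 285) = √14250
λ = 0.73·c/f = 0.17 m, so l = λ/4 = 0.0424 m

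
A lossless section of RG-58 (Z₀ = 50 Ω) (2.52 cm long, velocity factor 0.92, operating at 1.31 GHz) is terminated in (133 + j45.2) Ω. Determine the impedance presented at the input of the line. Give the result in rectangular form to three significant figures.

Z_in ≈ 40.2 − j51 Ω

λ = v/f = 0.92·c / 1.31 GHz = 0.211 m
βl = 2π·l/λ = 2π × 0.12 = 43.1°
tan(βl) = tan(43.1°) = 0.934
Z_in = Z_0·(Z_L + jZ_0·tanβl)/(Z_0 + jZ_L·tanβl)
     = 50·(133 + j91.9)/(7.76 + j124)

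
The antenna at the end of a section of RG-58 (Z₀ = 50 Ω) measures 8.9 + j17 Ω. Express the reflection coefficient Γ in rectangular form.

Γ ≈ -0.567 + j0.452

Γ = (Z_L − Z_0)/(Z_L + Z_0) = (-41.1 + j17)/(58.9 + j17)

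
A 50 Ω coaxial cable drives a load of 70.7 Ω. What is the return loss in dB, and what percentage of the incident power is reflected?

RL ≈ 15.3 dB; 2.94% of incident power reflected

Γ = (70.7 − 50)/(70.7 + 50) = 0.171
RL = −20·log₁₀(0.171) = 15.3 dB
P_refl/P_inc = |Γ|² = 0.0294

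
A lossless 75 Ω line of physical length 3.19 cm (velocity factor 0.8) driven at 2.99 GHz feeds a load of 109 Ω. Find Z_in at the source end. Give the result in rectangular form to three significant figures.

Z_in ≈ 77.8 + j28.6 Ω

λ = v/f = 0.8·c / 2.99 GHz = 0.0803 m
βl = 2π·l/λ = 2π × 0.397 = 143°
tan(βl) = tan(143°) = -0.752
Z_in = Z_0·(Z_L + jZ_0·tanβl)/(Z_0 + jZ_L·tanβl)
     = 75·(109 − j56.4)/(75 − j81.9)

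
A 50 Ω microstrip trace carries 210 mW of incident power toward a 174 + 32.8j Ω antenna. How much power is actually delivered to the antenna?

P_delivered ≈ 143 mW

|Γ| = |(124 + j32.8)/(224 + j32.8)| = 0.567
|Γ|² = 0.321
P_refl = |Γ|²·P_inc = 67.4 mW, P_del = (1 − |Γ|²)·P_inc = 143 mW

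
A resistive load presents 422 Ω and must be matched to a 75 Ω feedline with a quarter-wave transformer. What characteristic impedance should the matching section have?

Z_qwt = √(Z_0·R_L) = √(75 × 422) = √31650

Z_qwt ≈ 178 Ω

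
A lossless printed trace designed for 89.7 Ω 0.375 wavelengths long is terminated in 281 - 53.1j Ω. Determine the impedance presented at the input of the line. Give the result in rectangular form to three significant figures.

Z_in ≈ 56.3 + j82.4 Ω

βl = 2π × 0.375 = 135°
tan(βl) = tan(135°) = -1
Z_in = Z_0·(Z_L + jZ_0·tanβl)/(Z_0 + jZ_L·tanβl)
     = 89.7·(281 − j143)/(36.6 − j281)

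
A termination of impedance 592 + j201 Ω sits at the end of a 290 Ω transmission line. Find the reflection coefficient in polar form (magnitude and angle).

Γ = (Z_L − Z_0)/(Z_L + Z_0) = (302 + j201)/(882 + j201)
|Γ| = 363/905 = 0.401

Γ ≈ 0.401 ∠ 20.8°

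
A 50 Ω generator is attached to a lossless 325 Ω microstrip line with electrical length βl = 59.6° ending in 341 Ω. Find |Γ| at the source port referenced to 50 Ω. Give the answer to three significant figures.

|Γ| ≈ 0.728

tan(βl) = 1.7
Z_in = Z_0·(Z_L + jZ_0·tanβl)/(Z_0 + jZ_L·tanβl) = 317 − j13.3 Ω
Γ_s = (Z_in − Z_s)/(Z_in + Z_s) = (267 − j13.3)/(367 − j13.3), |Γ_s| = 0.728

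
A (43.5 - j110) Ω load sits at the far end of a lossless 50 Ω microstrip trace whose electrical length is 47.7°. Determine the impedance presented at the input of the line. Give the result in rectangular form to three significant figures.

tan(βl) = tan(47.7°) = 1.1
Z_in = Z_0·(Z_L + jZ_0·tanβl)/(Z_0 + jZ_L·tanβl)
     = 50·(43.5 − j55.1)/(171 + j47.8)

Z_in ≈ 7.62 − j18.2 Ω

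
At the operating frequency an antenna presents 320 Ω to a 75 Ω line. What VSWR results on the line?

For a purely resistive load, VSWR = R_L/Z_0 or Z_0/R_L (whichever > 1) = 320/75

VSWR ≈ 4.27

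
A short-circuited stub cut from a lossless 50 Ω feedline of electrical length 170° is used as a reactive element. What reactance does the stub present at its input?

tan(βl) = -0.176
For a short-circuited stub, Z_in = jZ_0·tan(βl)

X_in ≈ -8.82 Ω (capacitive)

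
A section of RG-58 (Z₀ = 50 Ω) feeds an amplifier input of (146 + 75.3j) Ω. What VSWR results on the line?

Γ = (Z_L − Z_0)/(Z_L + Z_0) = (96 + j75.3)/(196 + j75.3)
|Γ| = 122/210 = 0.581
VSWR = (1 + |Γ|)/(1 − |Γ|) = 1.58/0.419

VSWR ≈ 3.77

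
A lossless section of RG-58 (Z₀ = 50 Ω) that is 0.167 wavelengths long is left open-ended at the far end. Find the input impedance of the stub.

Z_in ≈ −j28.7 Ω

βl = 2π × 0.167 = 60.1°
tan(βl) = 1.74
For an open-ended stub, Z_in = −jZ_0·cot(βl) = −jZ_0/tan(βl)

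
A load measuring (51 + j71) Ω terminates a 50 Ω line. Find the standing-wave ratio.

Γ = (Z_L − Z_0)/(Z_L + Z_0) = (1 + j71)/(101 + j71)
|Γ| = 71/123 = 0.575
VSWR = (1 + |Γ|)/(1 − |Γ|) = 1.58/0.425

VSWR ≈ 3.71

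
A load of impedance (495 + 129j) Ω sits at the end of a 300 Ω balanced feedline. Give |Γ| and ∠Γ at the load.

Γ = (Z_L − Z_0)/(Z_L + Z_0) = (195 + j129)/(795 + j129)
|Γ| = 234/805 = 0.29

Γ ≈ 0.29 ∠ 24.3°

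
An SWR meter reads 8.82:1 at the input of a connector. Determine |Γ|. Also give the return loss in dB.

|Γ| = (S − 1)/(S + 1) = (8.82 − 1)/(8.82 + 1) = 7.82/9.82
RL = −20·log₁₀|Γ| = −20·log₁₀(0.796)

|Γ| ≈ 0.796; return loss ≈ 1.98 dB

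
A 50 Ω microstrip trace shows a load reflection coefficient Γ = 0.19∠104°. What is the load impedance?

Z_L ≈ 42.7 + j16.3 Ω

Z_L = Z_0·(1 + Γ)/(1 − Γ) = 50·(0.954 + j0.184)/(1.05 − j0.184)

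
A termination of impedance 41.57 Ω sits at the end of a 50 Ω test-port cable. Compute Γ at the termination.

Γ = (Z_L − Z_0)/(Z_L + Z_0) = (41.57 − 50)/(41.57 + 50) = -8.43/91.57

Γ = -0.0921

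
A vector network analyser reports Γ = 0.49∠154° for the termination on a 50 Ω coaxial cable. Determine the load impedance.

Z_L ≈ 17.9 + j10.1 Ω

Z_L = Z_0·(1 + Γ)/(1 − Γ) = 50·(0.56 + j0.215)/(1.44 − j0.215)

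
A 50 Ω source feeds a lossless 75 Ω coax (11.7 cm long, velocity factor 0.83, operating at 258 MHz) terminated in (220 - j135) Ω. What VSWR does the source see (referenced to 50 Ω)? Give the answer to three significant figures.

λ = v/f = 0.83·c / 258 MHz = 0.965 m
βl = 2π·l/λ = 2π × 0.121 = 43.6°
tan(βl) = 0.954
Z_in = Z_0·(Z_L + jZ_0·tanβl)/(Z_0 + jZ_L·tanβl) = 27.6 − j51.8 Ω
Γ_s = (Z_in − Z_s)/(Z_in + Z_s) = (-22.4 − j51.8)/(77.6 − j51.8), |Γ_s| = 0.605
VSWR = (1 + |Γ_s|)/(1 − |Γ_s|)

VSWR ≈ 4.06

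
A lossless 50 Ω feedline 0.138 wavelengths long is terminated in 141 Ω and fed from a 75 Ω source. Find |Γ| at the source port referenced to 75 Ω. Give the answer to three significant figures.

βl = 2π × 0.138 = 49.7°
tan(βl) = 1.18
Z_in = Z_0·(Z_L + jZ_0·tanβl)/(Z_0 + jZ_L·tanβl) = 28 − j34 Ω
Γ_s = (Z_in − Z_s)/(Z_in + Z_s) = (-47 − j34)/(103 − j34), |Γ_s| = 0.535

|Γ| ≈ 0.535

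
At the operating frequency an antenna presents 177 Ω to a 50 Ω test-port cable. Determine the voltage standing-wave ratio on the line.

VSWR ≈ 3.54

For a purely resistive load, VSWR = R_L/Z_0 or Z_0/R_L (whichever > 1) = 177/50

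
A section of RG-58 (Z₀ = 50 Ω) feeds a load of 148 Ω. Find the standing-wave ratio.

VSWR ≈ 2.96

Γ = (148 − 50)/(148 + 50) = 0.495
VSWR = (1 + 0.495)/(1 − 0.495)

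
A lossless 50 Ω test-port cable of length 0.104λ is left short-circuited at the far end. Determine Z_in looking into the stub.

βl = 2π × 0.104 = 37.4°
tan(βl) = 0.766
For a short-circuited stub, Z_in = jZ_0·tan(βl)

Z_in ≈ +j38.3 Ω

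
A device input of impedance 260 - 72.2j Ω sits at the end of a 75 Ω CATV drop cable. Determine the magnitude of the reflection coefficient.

|Γ| ≈ 0.579

Γ = (Z_L − Z_0)/(Z_L + Z_0) = (185 − j72.2)/(335 − j72.2)
|Γ| = 199/343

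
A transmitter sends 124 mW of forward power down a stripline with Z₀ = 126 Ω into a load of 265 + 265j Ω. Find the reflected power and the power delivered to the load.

P_reflected ≈ 49.8 mW; P_delivered ≈ 74.2 mW

|Γ| = |(139 + j265)/(391 + j265)| = 0.634
|Γ|² = 0.401
P_refl = |Γ|²·P_inc = 49.8 mW, P_del = (1 − |Γ|²)·P_inc = 74.2 mW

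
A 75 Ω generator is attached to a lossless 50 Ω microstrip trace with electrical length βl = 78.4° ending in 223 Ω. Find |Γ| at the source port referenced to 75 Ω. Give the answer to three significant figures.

|Γ| ≈ 0.735

tan(βl) = 4.87
Z_in = Z_0·(Z_L + jZ_0·tanβl)/(Z_0 + jZ_L·tanβl) = 11.7 − j9.73 Ω
Γ_s = (Z_in − Z_s)/(Z_in + Z_s) = (-63.3 − j9.73)/(86.7 − j9.73), |Γ_s| = 0.735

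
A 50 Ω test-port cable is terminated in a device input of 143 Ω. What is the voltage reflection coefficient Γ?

Γ = 0.482

Γ = (Z_L − Z_0)/(Z_L + Z_0) = (143 − 50)/(143 + 50) = 93/193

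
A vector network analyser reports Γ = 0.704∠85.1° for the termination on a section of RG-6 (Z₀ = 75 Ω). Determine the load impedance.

Z_L = Z_0·(1 + Γ)/(1 − Γ) = 75·(1.06 + j0.701)/(0.94 − j0.701)

Z_L ≈ 27.5 + j76.5 Ω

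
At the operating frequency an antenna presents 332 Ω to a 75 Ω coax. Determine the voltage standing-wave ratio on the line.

Γ = (332 − 75)/(332 + 75) = 0.631
VSWR = (1 + 0.631)/(1 − 0.631)

VSWR ≈ 4.43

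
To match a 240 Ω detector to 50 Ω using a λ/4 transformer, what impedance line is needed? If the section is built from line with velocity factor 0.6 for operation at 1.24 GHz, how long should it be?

Z_qwt ≈ 110 Ω; length ≈ 3.63 cm

Z_qwt = √(Z_0·R_L) = √(50 × 240) = √12000
λ = 0.6·c/f = 0.145 m, so l = λ/4 = 0.0363 m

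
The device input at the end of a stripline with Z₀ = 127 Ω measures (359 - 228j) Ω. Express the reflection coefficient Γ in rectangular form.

Γ ≈ 0.572 − j0.201

Γ = (Z_L − Z_0)/(Z_L + Z_0) = (232 − j228)/(486 − j228)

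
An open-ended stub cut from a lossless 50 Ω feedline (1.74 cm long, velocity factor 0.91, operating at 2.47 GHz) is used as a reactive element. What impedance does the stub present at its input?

Z_in ≈ −j32.9 Ω

λ = v/f = 0.91·c / 2.47 GHz = 0.111 m
βl = 2π·l/λ = 2π × 0.157 = 56.7°
tan(βl) = 1.52
For an open-ended stub, Z_in = −jZ_0·cot(βl) = −jZ_0/tan(βl)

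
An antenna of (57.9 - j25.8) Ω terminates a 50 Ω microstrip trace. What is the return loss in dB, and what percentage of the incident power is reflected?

RL ≈ 12.3 dB; 5.92% of incident power reflected

Γ = (7.9 − j25.8)/(107.9 − j25.8), |Γ| = 0.243
RL = −20·log₁₀(0.243) = 12.3 dB
P_refl/P_inc = |Γ|² = 0.0592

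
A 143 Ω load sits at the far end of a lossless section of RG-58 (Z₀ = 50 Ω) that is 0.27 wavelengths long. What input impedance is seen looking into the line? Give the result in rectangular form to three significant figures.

βl = 2π × 0.27 = 97.2°
tan(βl) = tan(97.2°) = -7.92
Z_in = Z_0·(Z_L + jZ_0·tanβl)/(Z_0 + jZ_L·tanβl)
     = 50·(143 − j396)/(50 − j1130)

Z_in ≈ 17.7 + j5.53 Ω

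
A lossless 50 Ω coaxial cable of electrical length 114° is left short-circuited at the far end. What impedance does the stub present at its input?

Z_in ≈ −j112 Ω

tan(βl) = -2.25
For a short-circuited stub, Z_in = jZ_0·tan(βl)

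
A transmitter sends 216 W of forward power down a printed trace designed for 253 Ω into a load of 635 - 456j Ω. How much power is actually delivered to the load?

|Γ| = |(382 − j456)/(888 − j456)| = 0.596
|Γ|² = 0.355
P_refl = |Γ|²·P_inc = 76.7 W, P_del = (1 − |Γ|²)·P_inc = 139 W

P_delivered ≈ 139 W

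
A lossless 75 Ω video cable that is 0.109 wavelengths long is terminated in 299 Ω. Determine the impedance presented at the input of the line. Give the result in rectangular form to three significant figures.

Z_in ≈ 43 − j78.6 Ω

βl = 2π × 0.109 = 39.2°
tan(βl) = tan(39.2°) = 0.817
Z_in = Z_0·(Z_L + jZ_0·tanβl)/(Z_0 + jZ_L·tanβl)
     = 75·(299 + j61.3)/(75 + j244)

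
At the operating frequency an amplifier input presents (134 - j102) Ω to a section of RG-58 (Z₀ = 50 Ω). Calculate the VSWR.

VSWR ≈ 4.38

Γ = (Z_L − Z_0)/(Z_L + Z_0) = (84 − j102)/(184 − j102)
|Γ| = 132/210 = 0.628
VSWR = (1 + |Γ|)/(1 − |Γ|) = 1.63/0.372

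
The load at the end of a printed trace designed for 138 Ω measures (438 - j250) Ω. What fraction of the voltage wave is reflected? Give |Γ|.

|Γ| ≈ 0.622

Γ = (Z_L − Z_0)/(Z_L + Z_0) = (300 − j250)/(576 − j250)
|Γ| = 391/628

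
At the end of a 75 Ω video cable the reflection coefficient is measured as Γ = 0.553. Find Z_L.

Z_L = Z_0·(1 + Γ)/(1 − Γ) = 75·(1.55)/(0.447)

Z_L ≈ 261 Ω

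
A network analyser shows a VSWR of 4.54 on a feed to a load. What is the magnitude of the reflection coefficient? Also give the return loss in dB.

|Γ| ≈ 0.639; return loss ≈ 3.89 dB

|Γ| = (S − 1)/(S + 1) = (4.54 − 1)/(4.54 + 1) = 3.54/5.54
RL = −20·log₁₀|Γ| = −20·log₁₀(0.639)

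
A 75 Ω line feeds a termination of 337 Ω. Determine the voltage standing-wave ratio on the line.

VSWR ≈ 4.49

Γ = (337 − 75)/(337 + 75) = 0.636
VSWR = (1 + 0.636)/(1 − 0.636)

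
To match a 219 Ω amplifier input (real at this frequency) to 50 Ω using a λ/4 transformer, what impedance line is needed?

Z_qwt ≈ 105 Ω

Z_qwt = √(Z_0·R_L) = √(50 × 219) = √10950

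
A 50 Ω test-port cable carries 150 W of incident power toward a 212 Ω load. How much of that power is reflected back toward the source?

Γ = (212 − 50)/(212 + 50) = 0.618
|Γ|² = 0.382
P_refl = |Γ|²·P_inc = 57.3 W, P_del = (1 − |Γ|²)·P_inc = 92.7 W

P_reflected ≈ 57.3 W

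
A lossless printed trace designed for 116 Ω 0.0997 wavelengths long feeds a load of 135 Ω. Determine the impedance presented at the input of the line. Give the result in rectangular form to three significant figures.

Z_in ≈ 120 − j17.4 Ω

βl = 2π × 0.0997 = 35.9°
tan(βl) = tan(35.9°) = 0.724
Z_in = Z_0·(Z_L + jZ_0·tanβl)/(Z_0 + jZ_L·tanβl)
     = 116·(135 + j83.9)/(116 + j97.7)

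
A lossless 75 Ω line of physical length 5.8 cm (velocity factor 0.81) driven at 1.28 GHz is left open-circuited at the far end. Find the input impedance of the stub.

λ = v/f = 0.81·c / 1.28 GHz = 0.19 m
βl = 2π·l/λ = 2π × 0.306 = 110°
tan(βl) = -2.75
For an open-circuited stub, Z_in = −jZ_0·cot(βl) = −jZ_0/tan(βl)

Z_in ≈ +j27.3 Ω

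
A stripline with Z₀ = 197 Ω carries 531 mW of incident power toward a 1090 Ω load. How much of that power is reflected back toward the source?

Γ = (1090 − 197)/(1090 + 197) = 0.694
|Γ|² = 0.481
P_refl = |Γ|²·P_inc = 256 mW, P_del = (1 − |Γ|²)·P_inc = 275 mW

P_reflected ≈ 256 mW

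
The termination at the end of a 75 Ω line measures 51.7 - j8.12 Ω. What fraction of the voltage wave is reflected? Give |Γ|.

|Γ| ≈ 0.194

Γ = (Z_L − Z_0)/(Z_L + Z_0) = (-23.3 − j8.12)/(126.7 − j8.12)
|Γ| = 24.7/127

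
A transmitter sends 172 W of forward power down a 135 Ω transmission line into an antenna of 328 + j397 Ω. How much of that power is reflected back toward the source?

P_reflected ≈ 90.1 W

|Γ| = |(193 + j397)/(463 + j397)| = 0.724
|Γ|² = 0.524
P_refl = |Γ|²·P_inc = 90.1 W, P_del = (1 − |Γ|²)·P_inc = 81.9 W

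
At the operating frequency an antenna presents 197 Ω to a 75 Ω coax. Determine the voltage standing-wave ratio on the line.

Γ = (197 − 75)/(197 + 75) = 0.449
VSWR = (1 + 0.449)/(1 − 0.449)

VSWR ≈ 2.63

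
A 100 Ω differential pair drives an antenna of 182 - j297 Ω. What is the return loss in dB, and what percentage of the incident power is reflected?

RL ≈ 2.47 dB; 56.6% of incident power reflected

Γ = (82 − j297)/(282 − j297), |Γ| = 0.752
RL = −20·log₁₀(0.752) = 2.47 dB
P_refl/P_inc = |Γ|² = 0.566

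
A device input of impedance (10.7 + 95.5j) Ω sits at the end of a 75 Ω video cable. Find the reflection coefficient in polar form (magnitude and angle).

Γ ≈ 0.897 ∠ 75.9°

Γ = (Z_L − Z_0)/(Z_L + Z_0) = (-64.3 + j95.5)/(85.7 + j95.5)
|Γ| = 115/128 = 0.897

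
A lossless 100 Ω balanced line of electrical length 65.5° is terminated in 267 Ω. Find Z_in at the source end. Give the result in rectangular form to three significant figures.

Z_in ≈ 44 − j38.1 Ω

tan(βl) = tan(65.5°) = 2.19
Z_in = Z_0·(Z_L + jZ_0·tanβl)/(Z_0 + jZ_L·tanβl)
     = 100·(267 + j219)/(100 + j586)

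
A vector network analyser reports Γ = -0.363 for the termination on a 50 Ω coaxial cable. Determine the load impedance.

Z_L = Z_0·(1 + Γ)/(1 − Γ) = 50·(0.637)/(1.36)

Z_L ≈ 23.4 Ω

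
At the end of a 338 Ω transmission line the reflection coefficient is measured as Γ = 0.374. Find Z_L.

Z_L = Z_0·(1 + Γ)/(1 − Γ) = 338·(1.37)/(0.626)

Z_L ≈ 742 Ω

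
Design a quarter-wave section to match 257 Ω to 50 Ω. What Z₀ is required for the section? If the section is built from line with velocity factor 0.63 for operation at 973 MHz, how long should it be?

Z_qwt ≈ 113 Ω; length ≈ 4.86 cm

Z_qwt = √(Z_0·R_L) = √(50 × 257) = √12850
λ = 0.63·c/f = 0.194 m, so l = λ/4 = 0.0486 m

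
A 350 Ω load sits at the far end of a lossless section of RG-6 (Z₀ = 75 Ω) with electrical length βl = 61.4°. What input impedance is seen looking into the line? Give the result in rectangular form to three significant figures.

tan(βl) = tan(61.4°) = 1.83
Z_in = Z_0·(Z_L + jZ_0·tanβl)/(Z_0 + jZ_L·tanβl)
     = 75·(350 + j138)/(75 + j642)

Z_in ≈ 20.6 − j38.5 Ω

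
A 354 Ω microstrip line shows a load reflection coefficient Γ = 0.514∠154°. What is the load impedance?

Z_L ≈ 119 + j72.9 Ω

Z_L = Z_0·(1 + Γ)/(1 − Γ) = 354·(0.538 + j0.225)/(1.46 − j0.225)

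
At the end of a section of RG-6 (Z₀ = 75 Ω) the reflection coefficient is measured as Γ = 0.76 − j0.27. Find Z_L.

Z_L ≈ 201 − j310 Ω

Z_L = Z_0·(1 + Γ)/(1 − Γ) = 75·(1.76 − j0.27)/(0.24 + j0.27)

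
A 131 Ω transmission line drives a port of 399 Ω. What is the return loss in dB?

Γ = (399 − 131)/(399 + 131) = 0.506
RL = −20·log₁₀|Γ| = −20·log₁₀(0.506)

RL ≈ 5.92 dB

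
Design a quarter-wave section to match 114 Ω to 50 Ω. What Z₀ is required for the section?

Z_qwt ≈ 75.5 Ω

Z_qwt = √(Z_0·R_L) = √(50 × 114) = √5700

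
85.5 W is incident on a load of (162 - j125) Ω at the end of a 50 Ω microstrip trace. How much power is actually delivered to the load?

P_delivered ≈ 45.7 W

|Γ| = |(112 − j125)/(212 − j125)| = 0.682
|Γ|² = 0.465
P_refl = |Γ|²·P_inc = 39.8 W, P_del = (1 − |Γ|²)·P_inc = 45.7 W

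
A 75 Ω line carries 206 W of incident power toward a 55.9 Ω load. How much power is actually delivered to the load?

P_delivered ≈ 202 W

Γ = (55.9 − 75)/(55.9 + 75) = -0.146
|Γ|² = 0.0213
P_refl = |Γ|²·P_inc = 4.39 W, P_del = (1 − |Γ|²)·P_inc = 202 W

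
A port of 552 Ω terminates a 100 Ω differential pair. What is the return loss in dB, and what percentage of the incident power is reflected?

RL ≈ 3.18 dB; 48.1% of incident power reflected

Γ = (552 − 100)/(552 + 100) = 0.693
RL = −20·log₁₀(0.693) = 3.18 dB
P_refl/P_inc = |Γ|² = 0.481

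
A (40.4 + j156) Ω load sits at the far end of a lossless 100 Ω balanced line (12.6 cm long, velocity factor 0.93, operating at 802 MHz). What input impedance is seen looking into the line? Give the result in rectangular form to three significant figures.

λ = v/f = 0.93·c / 802 MHz = 0.348 m
βl = 2π·l/λ = 2π × 0.362 = 130°
tan(βl) = tan(130°) = -1.18
Z_in = Z_0·(Z_L + jZ_0·tanβl)/(Z_0 + jZ_L·tanβl)
     = 100·(40.4 + j38.5)/(283 − j47.5)

Z_in ≈ 11.7 + j15.5 Ω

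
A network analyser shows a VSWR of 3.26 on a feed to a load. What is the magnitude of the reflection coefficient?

|Γ| ≈ 0.531

|Γ| = (S − 1)/(S + 1) = (3.26 − 1)/(3.26 + 1) = 2.26/4.26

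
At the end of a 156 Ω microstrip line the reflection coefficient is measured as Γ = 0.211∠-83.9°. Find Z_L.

Z_L ≈ 149 − j65.5 Ω

Z_L = Z_0·(1 + Γ)/(1 − Γ) = 156·(1.02 − j0.21)/(0.978 + j0.21)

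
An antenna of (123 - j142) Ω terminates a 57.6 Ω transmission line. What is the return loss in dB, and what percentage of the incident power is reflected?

RL ≈ 3.34 dB; 46.3% of incident power reflected

Γ = (65.4 − j142)/(180.6 − j142), |Γ| = 0.68
RL = −20·log₁₀(0.68) = 3.34 dB
P_refl/P_inc = |Γ|² = 0.463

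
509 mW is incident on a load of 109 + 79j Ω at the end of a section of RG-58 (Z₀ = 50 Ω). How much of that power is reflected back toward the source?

P_reflected ≈ 157 mW

|Γ| = |(59 + j79)/(159 + j79)| = 0.555
|Γ|² = 0.308
P_refl = |Γ|²·P_inc = 157 mW, P_del = (1 − |Γ|²)·P_inc = 352 mW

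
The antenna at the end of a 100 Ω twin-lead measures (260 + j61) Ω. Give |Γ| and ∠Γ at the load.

Γ ≈ 0.469 ∠ 11.3°

Γ = (Z_L − Z_0)/(Z_L + Z_0) = (160 + j61)/(360 + j61)
|Γ| = 171/365 = 0.469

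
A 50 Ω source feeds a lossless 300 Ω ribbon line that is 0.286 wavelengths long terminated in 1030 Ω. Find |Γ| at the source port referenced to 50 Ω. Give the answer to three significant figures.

βl = 2π × 0.286 = 103°
tan(βl) = -4.35
Z_in = Z_0·(Z_L + jZ_0·tanβl)/(Z_0 + jZ_L·tanβl) = 91.6 + j62.9 Ω
Γ_s = (Z_in − Z_s)/(Z_in + Z_s) = (41.6 + j62.9)/(142 + j62.9), |Γ_s| = 0.487

|Γ| ≈ 0.487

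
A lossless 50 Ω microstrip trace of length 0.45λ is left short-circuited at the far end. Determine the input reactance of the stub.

βl = 2π × 0.45 = 162°
tan(βl) = -0.325
For a short-circuited stub, Z_in = jZ_0·tan(βl)

X_in ≈ -16.2 Ω (capacitive)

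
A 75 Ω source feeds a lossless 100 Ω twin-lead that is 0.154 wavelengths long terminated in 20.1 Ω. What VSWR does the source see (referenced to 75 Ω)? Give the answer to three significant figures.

VSWR ≈ 5.71

βl = 2π × 0.154 = 55.4°
tan(βl) = 1.45
Z_in = Z_0·(Z_L + jZ_0·tanβl)/(Z_0 + jZ_L·tanβl) = 57.6 + j128 Ω
Γ_s = (Z_in − Z_s)/(Z_in + Z_s) = (-17.4 + j128)/(133 + j128), |Γ_s| = 0.702
VSWR = (1 + |Γ_s|)/(1 − |Γ_s|)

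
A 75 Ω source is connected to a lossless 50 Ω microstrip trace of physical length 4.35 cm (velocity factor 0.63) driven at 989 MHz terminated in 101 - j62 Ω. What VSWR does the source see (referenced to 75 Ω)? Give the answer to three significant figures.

λ = v/f = 0.63·c / 989 MHz = 0.191 m
βl = 2π·l/λ = 2π × 0.228 = 81.9°
tan(βl) = 7.07
Z_in = Z_0·(Z_L + jZ_0·tanβl)/(Z_0 + jZ_L·tanβl) = 17.2 + j4.69 Ω
Γ_s = (Z_in − Z_s)/(Z_in + Z_s) = (-57.8 + j4.69)/(92.2 + j4.69), |Γ_s| = 0.628
VSWR = (1 + |Γ_s|)/(1 − |Γ_s|)

VSWR ≈ 4.38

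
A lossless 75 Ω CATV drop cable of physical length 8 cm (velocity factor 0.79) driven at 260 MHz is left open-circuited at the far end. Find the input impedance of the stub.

λ = v/f = 0.79·c / 260 MHz = 0.912 m
βl = 2π·l/λ = 2π × 0.0878 = 31.6°
tan(βl) = 0.615
For an open-circuited stub, Z_in = −jZ_0·cot(βl) = −jZ_0/tan(βl)

Z_in ≈ −j122 Ω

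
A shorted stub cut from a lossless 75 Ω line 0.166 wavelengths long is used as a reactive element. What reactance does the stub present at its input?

βl = 2π × 0.166 = 59.8°
tan(βl) = 1.72
For a shorted stub, Z_in = jZ_0·tan(βl)

X_in ≈ 129 Ω (inductive)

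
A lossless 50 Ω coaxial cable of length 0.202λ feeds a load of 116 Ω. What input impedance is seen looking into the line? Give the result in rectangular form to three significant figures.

Z_in ≈ 23.2 − j12.4 Ω

βl = 2π × 0.202 = 72.7°
tan(βl) = tan(72.7°) = 3.21
Z_in = Z_0·(Z_L + jZ_0·tanβl)/(Z_0 + jZ_L·tanβl)
     = 50·(116 + j161)/(50 + j373)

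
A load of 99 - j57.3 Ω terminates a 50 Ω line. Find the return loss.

RL ≈ 6.52 dB

Γ = (49 − j57.3)/(149 − j57.3), |Γ| = 0.472
RL = −20·log₁₀|Γ| = −20·log₁₀(0.472)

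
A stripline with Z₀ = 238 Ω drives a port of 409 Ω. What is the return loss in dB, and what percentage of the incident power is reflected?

RL ≈ 11.6 dB; 6.99% of incident power reflected

Γ = (409 − 238)/(409 + 238) = 0.264
RL = −20·log₁₀(0.264) = 11.6 dB
P_refl/P_inc = |Γ|² = 0.0699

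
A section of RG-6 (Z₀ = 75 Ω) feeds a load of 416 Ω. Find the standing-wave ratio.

For a purely resistive load, VSWR = R_L/Z_0 or Z_0/R_L (whichever > 1) = 416/75

VSWR ≈ 5.55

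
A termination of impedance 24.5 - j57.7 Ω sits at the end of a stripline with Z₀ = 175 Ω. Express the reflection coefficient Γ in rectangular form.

Γ = (Z_L − Z_0)/(Z_L + Z_0) = (-150.5 − j57.7)/(199.5 − j57.7)

Γ ≈ -0.619 − j0.468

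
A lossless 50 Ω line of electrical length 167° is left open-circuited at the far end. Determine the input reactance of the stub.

X_in ≈ 217 Ω (inductive)

tan(βl) = -0.231
For an open-circuited stub, Z_in = −jZ_0·cot(βl) = −jZ_0/tan(βl)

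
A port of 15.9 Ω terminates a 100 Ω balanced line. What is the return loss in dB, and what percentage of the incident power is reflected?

Γ = (15.9 − 100)/(15.9 + 100) = -0.726
RL = −20·log₁₀(0.726) = 2.79 dB
P_refl/P_inc = |Γ|² = 0.527

RL ≈ 2.79 dB; 52.7% of incident power reflected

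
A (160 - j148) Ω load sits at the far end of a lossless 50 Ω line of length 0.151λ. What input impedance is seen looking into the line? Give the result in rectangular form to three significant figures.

Z_in ≈ 10.2 − j24.1 Ω

βl = 2π × 0.151 = 54.4°
tan(βl) = tan(54.4°) = 1.39
Z_in = Z_0·(Z_L + jZ_0·tanβl)/(Z_0 + jZ_L·tanβl)
     = 50·(160 − j78.3)/(256 + j223)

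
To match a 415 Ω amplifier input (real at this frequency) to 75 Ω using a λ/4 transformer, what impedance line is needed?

Z_qwt ≈ 176 Ω

Z_qwt = √(Z_0·R_L) = √(75 × 415) = √31120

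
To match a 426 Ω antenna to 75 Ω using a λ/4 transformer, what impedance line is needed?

Z_qwt ≈ 179 Ω

Z_qwt = √(Z_0·R_L) = √(75 × 426) = √31950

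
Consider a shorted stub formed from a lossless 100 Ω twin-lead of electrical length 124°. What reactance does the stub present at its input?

X_in ≈ -148 Ω (capacitive)

tan(βl) = -1.48
For a shorted stub, Z_in = jZ_0·tan(βl)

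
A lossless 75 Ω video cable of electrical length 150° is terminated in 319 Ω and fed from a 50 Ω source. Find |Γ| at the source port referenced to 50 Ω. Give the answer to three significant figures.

|Γ| ≈ 0.693

tan(βl) = -0.577
Z_in = Z_0·(Z_L + jZ_0·tanβl)/(Z_0 + jZ_L·tanβl) = 60.5 + j105 Ω
Γ_s = (Z_in − Z_s)/(Z_in + Z_s) = (10.5 + j105)/(111 + j105), |Γ_s| = 0.693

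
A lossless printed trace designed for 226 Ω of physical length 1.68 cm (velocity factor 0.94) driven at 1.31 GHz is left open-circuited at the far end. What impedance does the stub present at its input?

λ = v/f = 0.94·c / 1.31 GHz = 0.215 m
βl = 2π·l/λ = 2π × 0.078 = 28.1°
tan(βl) = 0.534
For an open-circuited stub, Z_in = −jZ_0·cot(βl) = −jZ_0/tan(βl)

Z_in ≈ −j423 Ω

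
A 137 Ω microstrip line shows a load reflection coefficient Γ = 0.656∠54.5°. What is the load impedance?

Z_L ≈ 117 + j219 Ω

Z_L = Z_0·(1 + Γ)/(1 − Γ) = 137·(1.38 + j0.534)/(0.619 − j0.534)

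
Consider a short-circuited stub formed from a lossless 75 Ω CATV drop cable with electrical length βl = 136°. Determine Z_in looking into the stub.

Z_in ≈ −j72.4 Ω

tan(βl) = -0.966
For a short-circuited stub, Z_in = jZ_0·tan(βl)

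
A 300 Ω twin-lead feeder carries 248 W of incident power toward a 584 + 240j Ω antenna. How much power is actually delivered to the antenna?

|Γ| = |(284 + j240)/(884 + j240)| = 0.406
|Γ|² = 0.165
P_refl = |Γ|²·P_inc = 40.9 W, P_del = (1 − |Γ|²)·P_inc = 207 W

P_delivered ≈ 207 W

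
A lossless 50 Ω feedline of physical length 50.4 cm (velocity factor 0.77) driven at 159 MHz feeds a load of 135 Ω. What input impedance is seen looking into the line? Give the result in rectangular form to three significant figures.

λ = v/f = 0.77·c / 159 MHz = 1.45 m
βl = 2π·l/λ = 2π × 0.347 = 125°
tan(βl) = tan(125°) = -1.43
Z_in = Z_0·(Z_L + jZ_0·tanβl)/(Z_0 + jZ_L·tanβl)
     = 50·(135 − j71.7)/(50 − j194)

Z_in ≈ 25.8 + j28.2 Ω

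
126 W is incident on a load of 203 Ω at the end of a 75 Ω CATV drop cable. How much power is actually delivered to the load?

Γ = (203 − 75)/(203 + 75) = 0.46
|Γ|² = 0.212
P_refl = |Γ|²·P_inc = 26.7 W, P_del = (1 − |Γ|²)·P_inc = 99.3 W

P_delivered ≈ 99.3 W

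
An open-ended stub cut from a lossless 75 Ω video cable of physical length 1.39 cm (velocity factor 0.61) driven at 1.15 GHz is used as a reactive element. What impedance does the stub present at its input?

Z_in ≈ −j123 Ω

λ = v/f = 0.61·c / 1.15 GHz = 0.159 m
βl = 2π·l/λ = 2π × 0.0873 = 31.4°
tan(βl) = 0.612
For an open-ended stub, Z_in = −jZ_0·cot(βl) = −jZ_0/tan(βl)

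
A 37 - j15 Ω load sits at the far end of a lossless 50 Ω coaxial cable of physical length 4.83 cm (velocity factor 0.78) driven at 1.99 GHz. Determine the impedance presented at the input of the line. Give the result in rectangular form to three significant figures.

λ = v/f = 0.78·c / 1.99 GHz = 0.118 m
βl = 2π·l/λ = 2π × 0.411 = 148°
tan(βl) = tan(148°) = -0.628
Z_in = Z_0·(Z_L + jZ_0·tanβl)/(Z_0 + jZ_L·tanβl)
     = 50·(37 − j46.4)/(40.6 − j23.2)

Z_in ≈ 59 − j23.4 Ω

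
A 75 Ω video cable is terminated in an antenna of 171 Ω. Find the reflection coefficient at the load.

Γ = (Z_L − Z_0)/(Z_L + Z_0) = (171 − 75)/(171 + 75) = 96/246

Γ = 0.39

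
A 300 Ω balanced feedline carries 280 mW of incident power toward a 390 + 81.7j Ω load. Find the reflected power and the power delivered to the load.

|Γ| = |(90 + j81.7)/(690 + j81.7)| = 0.175
|Γ|² = 0.0306
P_refl = |Γ|²·P_inc = 8.57 mW, P_del = (1 − |Γ|²)·P_inc = 271 mW

P_reflected ≈ 8.57 mW; P_delivered ≈ 271 mW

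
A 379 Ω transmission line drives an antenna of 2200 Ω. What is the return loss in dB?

Γ = (2200 − 379)/(2200 + 379) = 0.706
RL = −20·log₁₀|Γ| = −20·log₁₀(0.706)

RL ≈ 3.02 dB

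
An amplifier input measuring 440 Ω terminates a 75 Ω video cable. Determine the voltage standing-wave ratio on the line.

For a purely resistive load, VSWR = R_L/Z_0 or Z_0/R_L (whichever > 1) = 440/75

VSWR ≈ 5.87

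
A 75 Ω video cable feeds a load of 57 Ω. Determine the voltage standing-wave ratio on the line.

VSWR ≈ 1.32

Γ = (57 − 75)/(57 + 75) = -0.136
VSWR = (1 + 0.136)/(1 − 0.136)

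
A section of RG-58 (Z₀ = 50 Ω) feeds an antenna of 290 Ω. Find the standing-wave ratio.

For a purely resistive load, VSWR = R_L/Z_0 or Z_0/R_L (whichever > 1) = 290/50

VSWR ≈ 5.8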